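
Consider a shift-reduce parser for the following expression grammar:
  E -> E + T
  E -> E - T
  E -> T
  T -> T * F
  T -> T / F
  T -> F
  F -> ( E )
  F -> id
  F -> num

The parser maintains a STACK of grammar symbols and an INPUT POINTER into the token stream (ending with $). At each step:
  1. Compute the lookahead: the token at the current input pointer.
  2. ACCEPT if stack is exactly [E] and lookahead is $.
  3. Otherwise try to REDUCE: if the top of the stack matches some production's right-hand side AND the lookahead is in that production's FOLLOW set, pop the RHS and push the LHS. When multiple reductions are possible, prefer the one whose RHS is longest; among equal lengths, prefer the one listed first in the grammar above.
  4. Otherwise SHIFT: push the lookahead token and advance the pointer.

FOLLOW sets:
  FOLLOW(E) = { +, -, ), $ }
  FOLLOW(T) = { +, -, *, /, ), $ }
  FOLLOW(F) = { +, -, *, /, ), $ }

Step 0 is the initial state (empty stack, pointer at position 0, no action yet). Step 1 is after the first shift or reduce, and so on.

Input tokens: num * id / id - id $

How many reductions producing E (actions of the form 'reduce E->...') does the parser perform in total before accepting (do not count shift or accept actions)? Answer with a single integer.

Answer: 2

Derivation:
Step 1: shift num. Stack=[num] ptr=1 lookahead=* remaining=[* id / id - id $]
Step 2: reduce F->num. Stack=[F] ptr=1 lookahead=* remaining=[* id / id - id $]
Step 3: reduce T->F. Stack=[T] ptr=1 lookahead=* remaining=[* id / id - id $]
Step 4: shift *. Stack=[T *] ptr=2 lookahead=id remaining=[id / id - id $]
Step 5: shift id. Stack=[T * id] ptr=3 lookahead=/ remaining=[/ id - id $]
Step 6: reduce F->id. Stack=[T * F] ptr=3 lookahead=/ remaining=[/ id - id $]
Step 7: reduce T->T * F. Stack=[T] ptr=3 lookahead=/ remaining=[/ id - id $]
Step 8: shift /. Stack=[T /] ptr=4 lookahead=id remaining=[id - id $]
Step 9: shift id. Stack=[T / id] ptr=5 lookahead=- remaining=[- id $]
Step 10: reduce F->id. Stack=[T / F] ptr=5 lookahead=- remaining=[- id $]
Step 11: reduce T->T / F. Stack=[T] ptr=5 lookahead=- remaining=[- id $]
Step 12: reduce E->T. Stack=[E] ptr=5 lookahead=- remaining=[- id $]
Step 13: shift -. Stack=[E -] ptr=6 lookahead=id remaining=[id $]
Step 14: shift id. Stack=[E - id] ptr=7 lookahead=$ remaining=[$]
Step 15: reduce F->id. Stack=[E - F] ptr=7 lookahead=$ remaining=[$]
Step 16: reduce T->F. Stack=[E - T] ptr=7 lookahead=$ remaining=[$]
Step 17: reduce E->E - T. Stack=[E] ptr=7 lookahead=$ remaining=[$]
Step 18: accept. Stack=[E] ptr=7 lookahead=$ remaining=[$]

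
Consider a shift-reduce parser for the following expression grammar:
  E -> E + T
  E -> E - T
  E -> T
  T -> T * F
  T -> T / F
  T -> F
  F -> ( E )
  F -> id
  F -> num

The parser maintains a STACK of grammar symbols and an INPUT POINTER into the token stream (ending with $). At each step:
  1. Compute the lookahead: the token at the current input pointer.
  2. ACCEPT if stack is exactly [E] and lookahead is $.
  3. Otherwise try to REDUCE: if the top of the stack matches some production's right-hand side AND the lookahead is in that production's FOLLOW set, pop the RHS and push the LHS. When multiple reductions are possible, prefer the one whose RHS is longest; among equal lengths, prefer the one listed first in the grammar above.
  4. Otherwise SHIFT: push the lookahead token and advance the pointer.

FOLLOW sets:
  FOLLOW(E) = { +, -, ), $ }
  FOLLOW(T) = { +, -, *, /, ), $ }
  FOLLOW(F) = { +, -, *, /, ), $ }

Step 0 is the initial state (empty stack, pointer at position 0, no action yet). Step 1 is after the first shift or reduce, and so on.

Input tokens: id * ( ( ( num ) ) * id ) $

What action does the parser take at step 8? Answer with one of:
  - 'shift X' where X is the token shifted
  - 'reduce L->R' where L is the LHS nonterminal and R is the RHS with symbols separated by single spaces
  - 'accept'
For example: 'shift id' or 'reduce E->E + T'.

Answer: shift num

Derivation:
Step 1: shift id. Stack=[id] ptr=1 lookahead=* remaining=[* ( ( ( num ) ) * id ) $]
Step 2: reduce F->id. Stack=[F] ptr=1 lookahead=* remaining=[* ( ( ( num ) ) * id ) $]
Step 3: reduce T->F. Stack=[T] ptr=1 lookahead=* remaining=[* ( ( ( num ) ) * id ) $]
Step 4: shift *. Stack=[T *] ptr=2 lookahead=( remaining=[( ( ( num ) ) * id ) $]
Step 5: shift (. Stack=[T * (] ptr=3 lookahead=( remaining=[( ( num ) ) * id ) $]
Step 6: shift (. Stack=[T * ( (] ptr=4 lookahead=( remaining=[( num ) ) * id ) $]
Step 7: shift (. Stack=[T * ( ( (] ptr=5 lookahead=num remaining=[num ) ) * id ) $]
Step 8: shift num. Stack=[T * ( ( ( num] ptr=6 lookahead=) remaining=[) ) * id ) $]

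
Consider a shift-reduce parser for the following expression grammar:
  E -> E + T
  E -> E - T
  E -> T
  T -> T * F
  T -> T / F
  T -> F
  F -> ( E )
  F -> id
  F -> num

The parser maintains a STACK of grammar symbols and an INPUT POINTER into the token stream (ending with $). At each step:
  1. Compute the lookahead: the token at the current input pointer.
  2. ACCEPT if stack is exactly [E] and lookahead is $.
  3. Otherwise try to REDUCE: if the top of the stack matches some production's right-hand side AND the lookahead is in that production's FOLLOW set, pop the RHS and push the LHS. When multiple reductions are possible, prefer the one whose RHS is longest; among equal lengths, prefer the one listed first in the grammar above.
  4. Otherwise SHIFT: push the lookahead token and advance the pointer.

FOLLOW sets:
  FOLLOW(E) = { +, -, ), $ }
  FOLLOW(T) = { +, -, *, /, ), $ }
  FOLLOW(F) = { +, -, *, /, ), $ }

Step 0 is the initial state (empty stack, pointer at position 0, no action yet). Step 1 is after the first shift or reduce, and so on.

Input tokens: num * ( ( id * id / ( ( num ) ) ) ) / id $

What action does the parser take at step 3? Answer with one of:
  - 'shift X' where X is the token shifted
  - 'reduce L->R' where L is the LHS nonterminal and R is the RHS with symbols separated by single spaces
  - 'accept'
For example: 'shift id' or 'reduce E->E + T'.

Step 1: shift num. Stack=[num] ptr=1 lookahead=* remaining=[* ( ( id * id / ( ( num ) ) ) ) / id $]
Step 2: reduce F->num. Stack=[F] ptr=1 lookahead=* remaining=[* ( ( id * id / ( ( num ) ) ) ) / id $]
Step 3: reduce T->F. Stack=[T] ptr=1 lookahead=* remaining=[* ( ( id * id / ( ( num ) ) ) ) / id $]

Answer: reduce T->F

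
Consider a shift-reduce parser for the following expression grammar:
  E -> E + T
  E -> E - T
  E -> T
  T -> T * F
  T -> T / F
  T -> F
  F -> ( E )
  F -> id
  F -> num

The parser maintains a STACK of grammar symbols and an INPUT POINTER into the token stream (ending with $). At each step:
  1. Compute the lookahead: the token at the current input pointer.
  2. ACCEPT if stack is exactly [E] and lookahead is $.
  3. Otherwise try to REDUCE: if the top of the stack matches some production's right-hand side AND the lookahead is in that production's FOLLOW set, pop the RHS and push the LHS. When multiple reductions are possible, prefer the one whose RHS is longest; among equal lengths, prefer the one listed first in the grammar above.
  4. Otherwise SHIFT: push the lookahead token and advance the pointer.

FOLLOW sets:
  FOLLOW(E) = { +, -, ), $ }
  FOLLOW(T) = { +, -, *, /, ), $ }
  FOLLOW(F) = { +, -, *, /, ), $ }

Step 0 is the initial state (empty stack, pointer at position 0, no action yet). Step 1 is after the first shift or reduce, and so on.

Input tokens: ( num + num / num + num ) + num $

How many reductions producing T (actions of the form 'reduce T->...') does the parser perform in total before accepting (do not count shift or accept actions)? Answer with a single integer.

Answer: 6

Derivation:
Step 1: shift (. Stack=[(] ptr=1 lookahead=num remaining=[num + num / num + num ) + num $]
Step 2: shift num. Stack=[( num] ptr=2 lookahead=+ remaining=[+ num / num + num ) + num $]
Step 3: reduce F->num. Stack=[( F] ptr=2 lookahead=+ remaining=[+ num / num + num ) + num $]
Step 4: reduce T->F. Stack=[( T] ptr=2 lookahead=+ remaining=[+ num / num + num ) + num $]
Step 5: reduce E->T. Stack=[( E] ptr=2 lookahead=+ remaining=[+ num / num + num ) + num $]
Step 6: shift +. Stack=[( E +] ptr=3 lookahead=num remaining=[num / num + num ) + num $]
Step 7: shift num. Stack=[( E + num] ptr=4 lookahead=/ remaining=[/ num + num ) + num $]
Step 8: reduce F->num. Stack=[( E + F] ptr=4 lookahead=/ remaining=[/ num + num ) + num $]
Step 9: reduce T->F. Stack=[( E + T] ptr=4 lookahead=/ remaining=[/ num + num ) + num $]
Step 10: shift /. Stack=[( E + T /] ptr=5 lookahead=num remaining=[num + num ) + num $]
Step 11: shift num. Stack=[( E + T / num] ptr=6 lookahead=+ remaining=[+ num ) + num $]
Step 12: reduce F->num. Stack=[( E + T / F] ptr=6 lookahead=+ remaining=[+ num ) + num $]
Step 13: reduce T->T / F. Stack=[( E + T] ptr=6 lookahead=+ remaining=[+ num ) + num $]
Step 14: reduce E->E + T. Stack=[( E] ptr=6 lookahead=+ remaining=[+ num ) + num $]
Step 15: shift +. Stack=[( E +] ptr=7 lookahead=num remaining=[num ) + num $]
Step 16: shift num. Stack=[( E + num] ptr=8 lookahead=) remaining=[) + num $]
Step 17: reduce F->num. Stack=[( E + F] ptr=8 lookahead=) remaining=[) + num $]
Step 18: reduce T->F. Stack=[( E + T] ptr=8 lookahead=) remaining=[) + num $]
Step 19: reduce E->E + T. Stack=[( E] ptr=8 lookahead=) remaining=[) + num $]
Step 20: shift ). Stack=[( E )] ptr=9 lookahead=+ remaining=[+ num $]
Step 21: reduce F->( E ). Stack=[F] ptr=9 lookahead=+ remaining=[+ num $]
Step 22: reduce T->F. Stack=[T] ptr=9 lookahead=+ remaining=[+ num $]
Step 23: reduce E->T. Stack=[E] ptr=9 lookahead=+ remaining=[+ num $]
Step 24: shift +. Stack=[E +] ptr=10 lookahead=num remaining=[num $]
Step 25: shift num. Stack=[E + num] ptr=11 lookahead=$ remaining=[$]
Step 26: reduce F->num. Stack=[E + F] ptr=11 lookahead=$ remaining=[$]
Step 27: reduce T->F. Stack=[E + T] ptr=11 lookahead=$ remaining=[$]
Step 28: reduce E->E + T. Stack=[E] ptr=11 lookahead=$ remaining=[$]
Step 29: accept. Stack=[E] ptr=11 lookahead=$ remaining=[$]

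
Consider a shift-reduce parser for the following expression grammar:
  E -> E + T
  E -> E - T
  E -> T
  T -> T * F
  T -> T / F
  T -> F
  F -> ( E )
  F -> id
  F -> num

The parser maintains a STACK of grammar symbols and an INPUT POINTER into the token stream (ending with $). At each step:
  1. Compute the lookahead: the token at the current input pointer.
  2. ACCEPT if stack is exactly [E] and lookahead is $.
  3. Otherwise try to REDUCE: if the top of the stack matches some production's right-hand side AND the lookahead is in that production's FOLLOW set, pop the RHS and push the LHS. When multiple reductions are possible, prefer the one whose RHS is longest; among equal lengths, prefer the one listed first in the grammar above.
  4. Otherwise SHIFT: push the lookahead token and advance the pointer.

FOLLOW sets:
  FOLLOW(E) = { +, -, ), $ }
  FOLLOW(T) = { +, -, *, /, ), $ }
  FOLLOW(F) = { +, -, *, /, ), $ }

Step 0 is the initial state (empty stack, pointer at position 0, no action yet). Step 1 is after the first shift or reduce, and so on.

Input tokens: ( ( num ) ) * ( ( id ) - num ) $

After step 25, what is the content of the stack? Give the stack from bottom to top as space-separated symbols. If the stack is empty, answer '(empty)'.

Step 1: shift (. Stack=[(] ptr=1 lookahead=( remaining=[( num ) ) * ( ( id ) - num ) $]
Step 2: shift (. Stack=[( (] ptr=2 lookahead=num remaining=[num ) ) * ( ( id ) - num ) $]
Step 3: shift num. Stack=[( ( num] ptr=3 lookahead=) remaining=[) ) * ( ( id ) - num ) $]
Step 4: reduce F->num. Stack=[( ( F] ptr=3 lookahead=) remaining=[) ) * ( ( id ) - num ) $]
Step 5: reduce T->F. Stack=[( ( T] ptr=3 lookahead=) remaining=[) ) * ( ( id ) - num ) $]
Step 6: reduce E->T. Stack=[( ( E] ptr=3 lookahead=) remaining=[) ) * ( ( id ) - num ) $]
Step 7: shift ). Stack=[( ( E )] ptr=4 lookahead=) remaining=[) * ( ( id ) - num ) $]
Step 8: reduce F->( E ). Stack=[( F] ptr=4 lookahead=) remaining=[) * ( ( id ) - num ) $]
Step 9: reduce T->F. Stack=[( T] ptr=4 lookahead=) remaining=[) * ( ( id ) - num ) $]
Step 10: reduce E->T. Stack=[( E] ptr=4 lookahead=) remaining=[) * ( ( id ) - num ) $]
Step 11: shift ). Stack=[( E )] ptr=5 lookahead=* remaining=[* ( ( id ) - num ) $]
Step 12: reduce F->( E ). Stack=[F] ptr=5 lookahead=* remaining=[* ( ( id ) - num ) $]
Step 13: reduce T->F. Stack=[T] ptr=5 lookahead=* remaining=[* ( ( id ) - num ) $]
Step 14: shift *. Stack=[T *] ptr=6 lookahead=( remaining=[( ( id ) - num ) $]
Step 15: shift (. Stack=[T * (] ptr=7 lookahead=( remaining=[( id ) - num ) $]
Step 16: shift (. Stack=[T * ( (] ptr=8 lookahead=id remaining=[id ) - num ) $]
Step 17: shift id. Stack=[T * ( ( id] ptr=9 lookahead=) remaining=[) - num ) $]
Step 18: reduce F->id. Stack=[T * ( ( F] ptr=9 lookahead=) remaining=[) - num ) $]
Step 19: reduce T->F. Stack=[T * ( ( T] ptr=9 lookahead=) remaining=[) - num ) $]
Step 20: reduce E->T. Stack=[T * ( ( E] ptr=9 lookahead=) remaining=[) - num ) $]
Step 21: shift ). Stack=[T * ( ( E )] ptr=10 lookahead=- remaining=[- num ) $]
Step 22: reduce F->( E ). Stack=[T * ( F] ptr=10 lookahead=- remaining=[- num ) $]
Step 23: reduce T->F. Stack=[T * ( T] ptr=10 lookahead=- remaining=[- num ) $]
Step 24: reduce E->T. Stack=[T * ( E] ptr=10 lookahead=- remaining=[- num ) $]
Step 25: shift -. Stack=[T * ( E -] ptr=11 lookahead=num remaining=[num ) $]

Answer: T * ( E -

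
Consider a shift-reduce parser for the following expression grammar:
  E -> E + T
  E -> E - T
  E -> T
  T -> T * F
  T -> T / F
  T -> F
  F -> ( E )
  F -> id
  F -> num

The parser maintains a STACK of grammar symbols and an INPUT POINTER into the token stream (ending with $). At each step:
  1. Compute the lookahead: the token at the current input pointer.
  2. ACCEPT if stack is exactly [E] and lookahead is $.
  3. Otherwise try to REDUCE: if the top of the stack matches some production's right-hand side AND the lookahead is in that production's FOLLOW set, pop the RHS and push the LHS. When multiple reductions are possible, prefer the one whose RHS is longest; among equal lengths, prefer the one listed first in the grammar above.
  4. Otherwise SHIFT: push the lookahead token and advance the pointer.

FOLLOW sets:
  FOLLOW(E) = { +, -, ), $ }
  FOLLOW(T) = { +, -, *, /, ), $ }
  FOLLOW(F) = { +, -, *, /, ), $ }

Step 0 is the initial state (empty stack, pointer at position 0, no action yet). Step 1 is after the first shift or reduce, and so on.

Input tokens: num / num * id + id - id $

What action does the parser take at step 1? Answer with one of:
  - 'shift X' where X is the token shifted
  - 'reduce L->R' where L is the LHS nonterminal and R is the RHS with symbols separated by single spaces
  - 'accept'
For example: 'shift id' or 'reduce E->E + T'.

Answer: shift num

Derivation:
Step 1: shift num. Stack=[num] ptr=1 lookahead=/ remaining=[/ num * id + id - id $]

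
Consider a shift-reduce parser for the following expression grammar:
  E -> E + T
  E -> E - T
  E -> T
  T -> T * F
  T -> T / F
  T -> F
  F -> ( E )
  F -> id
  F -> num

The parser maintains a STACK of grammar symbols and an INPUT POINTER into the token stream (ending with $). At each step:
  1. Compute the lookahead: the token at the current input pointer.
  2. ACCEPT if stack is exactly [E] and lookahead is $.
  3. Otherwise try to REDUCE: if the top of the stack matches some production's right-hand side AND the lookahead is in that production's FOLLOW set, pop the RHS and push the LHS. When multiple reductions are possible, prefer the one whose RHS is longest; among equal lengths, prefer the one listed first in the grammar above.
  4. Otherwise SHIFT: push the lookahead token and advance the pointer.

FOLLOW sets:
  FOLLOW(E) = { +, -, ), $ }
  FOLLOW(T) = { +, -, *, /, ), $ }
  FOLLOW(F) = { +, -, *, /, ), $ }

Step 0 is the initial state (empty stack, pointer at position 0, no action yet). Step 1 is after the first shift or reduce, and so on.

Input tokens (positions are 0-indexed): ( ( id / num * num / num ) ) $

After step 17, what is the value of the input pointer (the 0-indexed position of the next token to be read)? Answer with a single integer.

Step 1: shift (. Stack=[(] ptr=1 lookahead=( remaining=[( id / num * num / num ) ) $]
Step 2: shift (. Stack=[( (] ptr=2 lookahead=id remaining=[id / num * num / num ) ) $]
Step 3: shift id. Stack=[( ( id] ptr=3 lookahead=/ remaining=[/ num * num / num ) ) $]
Step 4: reduce F->id. Stack=[( ( F] ptr=3 lookahead=/ remaining=[/ num * num / num ) ) $]
Step 5: reduce T->F. Stack=[( ( T] ptr=3 lookahead=/ remaining=[/ num * num / num ) ) $]
Step 6: shift /. Stack=[( ( T /] ptr=4 lookahead=num remaining=[num * num / num ) ) $]
Step 7: shift num. Stack=[( ( T / num] ptr=5 lookahead=* remaining=[* num / num ) ) $]
Step 8: reduce F->num. Stack=[( ( T / F] ptr=5 lookahead=* remaining=[* num / num ) ) $]
Step 9: reduce T->T / F. Stack=[( ( T] ptr=5 lookahead=* remaining=[* num / num ) ) $]
Step 10: shift *. Stack=[( ( T *] ptr=6 lookahead=num remaining=[num / num ) ) $]
Step 11: shift num. Stack=[( ( T * num] ptr=7 lookahead=/ remaining=[/ num ) ) $]
Step 12: reduce F->num. Stack=[( ( T * F] ptr=7 lookahead=/ remaining=[/ num ) ) $]
Step 13: reduce T->T * F. Stack=[( ( T] ptr=7 lookahead=/ remaining=[/ num ) ) $]
Step 14: shift /. Stack=[( ( T /] ptr=8 lookahead=num remaining=[num ) ) $]
Step 15: shift num. Stack=[( ( T / num] ptr=9 lookahead=) remaining=[) ) $]
Step 16: reduce F->num. Stack=[( ( T / F] ptr=9 lookahead=) remaining=[) ) $]
Step 17: reduce T->T / F. Stack=[( ( T] ptr=9 lookahead=) remaining=[) ) $]

Answer: 9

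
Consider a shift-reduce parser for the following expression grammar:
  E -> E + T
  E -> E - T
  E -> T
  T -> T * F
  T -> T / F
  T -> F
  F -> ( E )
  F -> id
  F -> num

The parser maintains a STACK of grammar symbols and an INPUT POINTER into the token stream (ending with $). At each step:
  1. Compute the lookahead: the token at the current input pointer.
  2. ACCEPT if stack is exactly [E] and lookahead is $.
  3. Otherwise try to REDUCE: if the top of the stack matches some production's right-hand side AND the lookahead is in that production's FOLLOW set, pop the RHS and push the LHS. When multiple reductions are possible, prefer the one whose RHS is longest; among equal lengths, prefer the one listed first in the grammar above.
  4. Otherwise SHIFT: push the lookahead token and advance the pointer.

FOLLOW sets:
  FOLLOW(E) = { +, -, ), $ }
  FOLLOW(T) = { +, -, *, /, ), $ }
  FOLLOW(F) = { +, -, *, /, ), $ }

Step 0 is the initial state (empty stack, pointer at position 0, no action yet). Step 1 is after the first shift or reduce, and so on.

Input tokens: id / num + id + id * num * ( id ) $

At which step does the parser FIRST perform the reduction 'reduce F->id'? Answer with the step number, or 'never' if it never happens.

Step 1: shift id. Stack=[id] ptr=1 lookahead=/ remaining=[/ num + id + id * num * ( id ) $]
Step 2: reduce F->id. Stack=[F] ptr=1 lookahead=/ remaining=[/ num + id + id * num * ( id ) $]

Answer: 2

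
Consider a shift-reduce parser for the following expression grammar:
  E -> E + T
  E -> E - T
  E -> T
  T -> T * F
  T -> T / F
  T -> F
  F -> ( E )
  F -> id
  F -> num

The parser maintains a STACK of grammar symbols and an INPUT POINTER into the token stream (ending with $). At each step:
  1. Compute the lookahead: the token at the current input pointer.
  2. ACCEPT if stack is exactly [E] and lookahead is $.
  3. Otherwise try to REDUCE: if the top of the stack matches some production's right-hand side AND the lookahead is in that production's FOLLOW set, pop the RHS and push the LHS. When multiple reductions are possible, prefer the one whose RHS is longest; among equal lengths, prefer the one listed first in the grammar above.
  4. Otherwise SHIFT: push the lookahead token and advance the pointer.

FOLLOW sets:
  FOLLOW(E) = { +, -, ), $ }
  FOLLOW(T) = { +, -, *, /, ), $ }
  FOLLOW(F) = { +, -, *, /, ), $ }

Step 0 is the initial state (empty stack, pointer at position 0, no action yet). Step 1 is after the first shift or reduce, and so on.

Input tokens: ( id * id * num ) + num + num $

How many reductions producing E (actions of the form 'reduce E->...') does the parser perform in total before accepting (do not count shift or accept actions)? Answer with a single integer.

Step 1: shift (. Stack=[(] ptr=1 lookahead=id remaining=[id * id * num ) + num + num $]
Step 2: shift id. Stack=[( id] ptr=2 lookahead=* remaining=[* id * num ) + num + num $]
Step 3: reduce F->id. Stack=[( F] ptr=2 lookahead=* remaining=[* id * num ) + num + num $]
Step 4: reduce T->F. Stack=[( T] ptr=2 lookahead=* remaining=[* id * num ) + num + num $]
Step 5: shift *. Stack=[( T *] ptr=3 lookahead=id remaining=[id * num ) + num + num $]
Step 6: shift id. Stack=[( T * id] ptr=4 lookahead=* remaining=[* num ) + num + num $]
Step 7: reduce F->id. Stack=[( T * F] ptr=4 lookahead=* remaining=[* num ) + num + num $]
Step 8: reduce T->T * F. Stack=[( T] ptr=4 lookahead=* remaining=[* num ) + num + num $]
Step 9: shift *. Stack=[( T *] ptr=5 lookahead=num remaining=[num ) + num + num $]
Step 10: shift num. Stack=[( T * num] ptr=6 lookahead=) remaining=[) + num + num $]
Step 11: reduce F->num. Stack=[( T * F] ptr=6 lookahead=) remaining=[) + num + num $]
Step 12: reduce T->T * F. Stack=[( T] ptr=6 lookahead=) remaining=[) + num + num $]
Step 13: reduce E->T. Stack=[( E] ptr=6 lookahead=) remaining=[) + num + num $]
Step 14: shift ). Stack=[( E )] ptr=7 lookahead=+ remaining=[+ num + num $]
Step 15: reduce F->( E ). Stack=[F] ptr=7 lookahead=+ remaining=[+ num + num $]
Step 16: reduce T->F. Stack=[T] ptr=7 lookahead=+ remaining=[+ num + num $]
Step 17: reduce E->T. Stack=[E] ptr=7 lookahead=+ remaining=[+ num + num $]
Step 18: shift +. Stack=[E +] ptr=8 lookahead=num remaining=[num + num $]
Step 19: shift num. Stack=[E + num] ptr=9 lookahead=+ remaining=[+ num $]
Step 20: reduce F->num. Stack=[E + F] ptr=9 lookahead=+ remaining=[+ num $]
Step 21: reduce T->F. Stack=[E + T] ptr=9 lookahead=+ remaining=[+ num $]
Step 22: reduce E->E + T. Stack=[E] ptr=9 lookahead=+ remaining=[+ num $]
Step 23: shift +. Stack=[E +] ptr=10 lookahead=num remaining=[num $]
Step 24: shift num. Stack=[E + num] ptr=11 lookahead=$ remaining=[$]
Step 25: reduce F->num. Stack=[E + F] ptr=11 lookahead=$ remaining=[$]
Step 26: reduce T->F. Stack=[E + T] ptr=11 lookahead=$ remaining=[$]
Step 27: reduce E->E + T. Stack=[E] ptr=11 lookahead=$ remaining=[$]
Step 28: accept. Stack=[E] ptr=11 lookahead=$ remaining=[$]

Answer: 4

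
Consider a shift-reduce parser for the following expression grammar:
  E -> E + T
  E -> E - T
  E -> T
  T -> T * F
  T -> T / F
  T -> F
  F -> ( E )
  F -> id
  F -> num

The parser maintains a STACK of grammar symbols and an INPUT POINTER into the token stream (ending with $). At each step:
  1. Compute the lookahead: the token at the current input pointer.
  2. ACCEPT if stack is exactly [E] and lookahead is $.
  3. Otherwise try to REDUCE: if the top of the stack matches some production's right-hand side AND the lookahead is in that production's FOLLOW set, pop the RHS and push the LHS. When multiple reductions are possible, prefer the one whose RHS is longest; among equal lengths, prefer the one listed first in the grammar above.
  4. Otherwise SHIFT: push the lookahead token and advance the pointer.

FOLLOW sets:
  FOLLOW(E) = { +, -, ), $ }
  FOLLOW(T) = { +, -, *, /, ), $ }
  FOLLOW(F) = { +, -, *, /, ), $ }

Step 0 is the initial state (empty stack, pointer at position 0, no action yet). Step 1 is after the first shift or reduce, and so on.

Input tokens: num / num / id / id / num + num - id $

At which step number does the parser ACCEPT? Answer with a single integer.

Answer: 31

Derivation:
Step 1: shift num. Stack=[num] ptr=1 lookahead=/ remaining=[/ num / id / id / num + num - id $]
Step 2: reduce F->num. Stack=[F] ptr=1 lookahead=/ remaining=[/ num / id / id / num + num - id $]
Step 3: reduce T->F. Stack=[T] ptr=1 lookahead=/ remaining=[/ num / id / id / num + num - id $]
Step 4: shift /. Stack=[T /] ptr=2 lookahead=num remaining=[num / id / id / num + num - id $]
Step 5: shift num. Stack=[T / num] ptr=3 lookahead=/ remaining=[/ id / id / num + num - id $]
Step 6: reduce F->num. Stack=[T / F] ptr=3 lookahead=/ remaining=[/ id / id / num + num - id $]
Step 7: reduce T->T / F. Stack=[T] ptr=3 lookahead=/ remaining=[/ id / id / num + num - id $]
Step 8: shift /. Stack=[T /] ptr=4 lookahead=id remaining=[id / id / num + num - id $]
Step 9: shift id. Stack=[T / id] ptr=5 lookahead=/ remaining=[/ id / num + num - id $]
Step 10: reduce F->id. Stack=[T / F] ptr=5 lookahead=/ remaining=[/ id / num + num - id $]
Step 11: reduce T->T / F. Stack=[T] ptr=5 lookahead=/ remaining=[/ id / num + num - id $]
Step 12: shift /. Stack=[T /] ptr=6 lookahead=id remaining=[id / num + num - id $]
Step 13: shift id. Stack=[T / id] ptr=7 lookahead=/ remaining=[/ num + num - id $]
Step 14: reduce F->id. Stack=[T / F] ptr=7 lookahead=/ remaining=[/ num + num - id $]
Step 15: reduce T->T / F. Stack=[T] ptr=7 lookahead=/ remaining=[/ num + num - id $]
Step 16: shift /. Stack=[T /] ptr=8 lookahead=num remaining=[num + num - id $]
Step 17: shift num. Stack=[T / num] ptr=9 lookahead=+ remaining=[+ num - id $]
Step 18: reduce F->num. Stack=[T / F] ptr=9 lookahead=+ remaining=[+ num - id $]
Step 19: reduce T->T / F. Stack=[T] ptr=9 lookahead=+ remaining=[+ num - id $]
Step 20: reduce E->T. Stack=[E] ptr=9 lookahead=+ remaining=[+ num - id $]
Step 21: shift +. Stack=[E +] ptr=10 lookahead=num remaining=[num - id $]
Step 22: shift num. Stack=[E + num] ptr=11 lookahead=- remaining=[- id $]
Step 23: reduce F->num. Stack=[E + F] ptr=11 lookahead=- remaining=[- id $]
Step 24: reduce T->F. Stack=[E + T] ptr=11 lookahead=- remaining=[- id $]
Step 25: reduce E->E + T. Stack=[E] ptr=11 lookahead=- remaining=[- id $]
Step 26: shift -. Stack=[E -] ptr=12 lookahead=id remaining=[id $]
Step 27: shift id. Stack=[E - id] ptr=13 lookahead=$ remaining=[$]
Step 28: reduce F->id. Stack=[E - F] ptr=13 lookahead=$ remaining=[$]
Step 29: reduce T->F. Stack=[E - T] ptr=13 lookahead=$ remaining=[$]
Step 30: reduce E->E - T. Stack=[E] ptr=13 lookahead=$ remaining=[$]
Step 31: accept. Stack=[E] ptr=13 lookahead=$ remaining=[$]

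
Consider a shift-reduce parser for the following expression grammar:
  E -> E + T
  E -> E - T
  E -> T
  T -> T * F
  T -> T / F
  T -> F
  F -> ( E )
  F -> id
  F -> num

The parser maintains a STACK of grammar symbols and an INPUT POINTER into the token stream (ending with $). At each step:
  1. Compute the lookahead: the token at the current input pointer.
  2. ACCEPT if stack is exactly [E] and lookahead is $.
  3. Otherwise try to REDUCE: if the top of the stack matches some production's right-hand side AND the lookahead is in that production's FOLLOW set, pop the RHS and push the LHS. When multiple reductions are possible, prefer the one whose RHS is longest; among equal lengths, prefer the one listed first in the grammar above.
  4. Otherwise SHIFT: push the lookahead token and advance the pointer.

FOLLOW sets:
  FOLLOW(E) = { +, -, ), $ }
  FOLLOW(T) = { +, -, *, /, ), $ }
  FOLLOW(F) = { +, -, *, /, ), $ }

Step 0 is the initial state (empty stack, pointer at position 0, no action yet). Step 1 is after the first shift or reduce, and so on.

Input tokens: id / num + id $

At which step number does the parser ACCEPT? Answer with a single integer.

Answer: 14

Derivation:
Step 1: shift id. Stack=[id] ptr=1 lookahead=/ remaining=[/ num + id $]
Step 2: reduce F->id. Stack=[F] ptr=1 lookahead=/ remaining=[/ num + id $]
Step 3: reduce T->F. Stack=[T] ptr=1 lookahead=/ remaining=[/ num + id $]
Step 4: shift /. Stack=[T /] ptr=2 lookahead=num remaining=[num + id $]
Step 5: shift num. Stack=[T / num] ptr=3 lookahead=+ remaining=[+ id $]
Step 6: reduce F->num. Stack=[T / F] ptr=3 lookahead=+ remaining=[+ id $]
Step 7: reduce T->T / F. Stack=[T] ptr=3 lookahead=+ remaining=[+ id $]
Step 8: reduce E->T. Stack=[E] ptr=3 lookahead=+ remaining=[+ id $]
Step 9: shift +. Stack=[E +] ptr=4 lookahead=id remaining=[id $]
Step 10: shift id. Stack=[E + id] ptr=5 lookahead=$ remaining=[$]
Step 11: reduce F->id. Stack=[E + F] ptr=5 lookahead=$ remaining=[$]
Step 12: reduce T->F. Stack=[E + T] ptr=5 lookahead=$ remaining=[$]
Step 13: reduce E->E + T. Stack=[E] ptr=5 lookahead=$ remaining=[$]
Step 14: accept. Stack=[E] ptr=5 lookahead=$ remaining=[$]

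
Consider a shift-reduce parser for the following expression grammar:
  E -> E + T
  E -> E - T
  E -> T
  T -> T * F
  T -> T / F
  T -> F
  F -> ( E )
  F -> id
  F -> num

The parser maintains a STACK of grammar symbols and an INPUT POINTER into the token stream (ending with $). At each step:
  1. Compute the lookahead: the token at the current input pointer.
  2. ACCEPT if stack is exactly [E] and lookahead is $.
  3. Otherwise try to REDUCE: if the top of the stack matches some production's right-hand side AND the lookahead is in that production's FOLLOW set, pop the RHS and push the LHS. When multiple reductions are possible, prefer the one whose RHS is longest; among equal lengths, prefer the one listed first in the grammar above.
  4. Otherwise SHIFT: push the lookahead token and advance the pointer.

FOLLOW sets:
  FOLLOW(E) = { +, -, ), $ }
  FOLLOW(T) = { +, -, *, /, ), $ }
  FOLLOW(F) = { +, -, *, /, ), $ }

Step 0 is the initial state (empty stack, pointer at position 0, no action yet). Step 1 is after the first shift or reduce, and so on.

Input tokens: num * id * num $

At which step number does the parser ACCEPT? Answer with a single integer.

Step 1: shift num. Stack=[num] ptr=1 lookahead=* remaining=[* id * num $]
Step 2: reduce F->num. Stack=[F] ptr=1 lookahead=* remaining=[* id * num $]
Step 3: reduce T->F. Stack=[T] ptr=1 lookahead=* remaining=[* id * num $]
Step 4: shift *. Stack=[T *] ptr=2 lookahead=id remaining=[id * num $]
Step 5: shift id. Stack=[T * id] ptr=3 lookahead=* remaining=[* num $]
Step 6: reduce F->id. Stack=[T * F] ptr=3 lookahead=* remaining=[* num $]
Step 7: reduce T->T * F. Stack=[T] ptr=3 lookahead=* remaining=[* num $]
Step 8: shift *. Stack=[T *] ptr=4 lookahead=num remaining=[num $]
Step 9: shift num. Stack=[T * num] ptr=5 lookahead=$ remaining=[$]
Step 10: reduce F->num. Stack=[T * F] ptr=5 lookahead=$ remaining=[$]
Step 11: reduce T->T * F. Stack=[T] ptr=5 lookahead=$ remaining=[$]
Step 12: reduce E->T. Stack=[E] ptr=5 lookahead=$ remaining=[$]
Step 13: accept. Stack=[E] ptr=5 lookahead=$ remaining=[$]

Answer: 13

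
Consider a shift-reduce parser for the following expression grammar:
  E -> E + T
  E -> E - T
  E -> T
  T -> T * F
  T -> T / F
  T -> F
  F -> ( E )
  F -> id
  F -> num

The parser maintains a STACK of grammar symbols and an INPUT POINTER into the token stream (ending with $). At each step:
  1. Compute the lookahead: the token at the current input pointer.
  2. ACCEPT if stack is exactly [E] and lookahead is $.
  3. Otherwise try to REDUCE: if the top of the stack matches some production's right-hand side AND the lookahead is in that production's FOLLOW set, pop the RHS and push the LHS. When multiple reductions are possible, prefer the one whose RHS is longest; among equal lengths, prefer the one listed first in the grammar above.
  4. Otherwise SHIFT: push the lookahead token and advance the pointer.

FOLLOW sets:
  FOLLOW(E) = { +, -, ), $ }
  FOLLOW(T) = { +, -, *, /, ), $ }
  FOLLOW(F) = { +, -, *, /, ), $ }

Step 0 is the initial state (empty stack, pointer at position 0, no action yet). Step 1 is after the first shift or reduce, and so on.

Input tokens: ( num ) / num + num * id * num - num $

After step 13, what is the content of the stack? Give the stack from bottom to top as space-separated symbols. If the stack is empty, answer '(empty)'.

Answer: E

Derivation:
Step 1: shift (. Stack=[(] ptr=1 lookahead=num remaining=[num ) / num + num * id * num - num $]
Step 2: shift num. Stack=[( num] ptr=2 lookahead=) remaining=[) / num + num * id * num - num $]
Step 3: reduce F->num. Stack=[( F] ptr=2 lookahead=) remaining=[) / num + num * id * num - num $]
Step 4: reduce T->F. Stack=[( T] ptr=2 lookahead=) remaining=[) / num + num * id * num - num $]
Step 5: reduce E->T. Stack=[( E] ptr=2 lookahead=) remaining=[) / num + num * id * num - num $]
Step 6: shift ). Stack=[( E )] ptr=3 lookahead=/ remaining=[/ num + num * id * num - num $]
Step 7: reduce F->( E ). Stack=[F] ptr=3 lookahead=/ remaining=[/ num + num * id * num - num $]
Step 8: reduce T->F. Stack=[T] ptr=3 lookahead=/ remaining=[/ num + num * id * num - num $]
Step 9: shift /. Stack=[T /] ptr=4 lookahead=num remaining=[num + num * id * num - num $]
Step 10: shift num. Stack=[T / num] ptr=5 lookahead=+ remaining=[+ num * id * num - num $]
Step 11: reduce F->num. Stack=[T / F] ptr=5 lookahead=+ remaining=[+ num * id * num - num $]
Step 12: reduce T->T / F. Stack=[T] ptr=5 lookahead=+ remaining=[+ num * id * num - num $]
Step 13: reduce E->T. Stack=[E] ptr=5 lookahead=+ remaining=[+ num * id * num - num $]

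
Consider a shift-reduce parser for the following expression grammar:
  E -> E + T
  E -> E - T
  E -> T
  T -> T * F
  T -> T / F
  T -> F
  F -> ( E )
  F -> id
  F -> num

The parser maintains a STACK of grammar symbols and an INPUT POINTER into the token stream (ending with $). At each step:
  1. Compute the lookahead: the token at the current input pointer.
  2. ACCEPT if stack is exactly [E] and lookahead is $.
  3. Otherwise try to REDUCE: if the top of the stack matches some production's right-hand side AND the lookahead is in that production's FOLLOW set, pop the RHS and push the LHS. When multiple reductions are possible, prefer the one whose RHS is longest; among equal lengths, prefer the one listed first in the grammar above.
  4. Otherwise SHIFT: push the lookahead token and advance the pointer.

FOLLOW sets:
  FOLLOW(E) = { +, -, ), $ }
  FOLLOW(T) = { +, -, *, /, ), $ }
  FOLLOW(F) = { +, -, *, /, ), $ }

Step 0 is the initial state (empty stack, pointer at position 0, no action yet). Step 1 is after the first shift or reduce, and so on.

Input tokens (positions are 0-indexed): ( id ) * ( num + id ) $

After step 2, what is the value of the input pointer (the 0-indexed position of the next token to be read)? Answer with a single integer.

Answer: 2

Derivation:
Step 1: shift (. Stack=[(] ptr=1 lookahead=id remaining=[id ) * ( num + id ) $]
Step 2: shift id. Stack=[( id] ptr=2 lookahead=) remaining=[) * ( num + id ) $]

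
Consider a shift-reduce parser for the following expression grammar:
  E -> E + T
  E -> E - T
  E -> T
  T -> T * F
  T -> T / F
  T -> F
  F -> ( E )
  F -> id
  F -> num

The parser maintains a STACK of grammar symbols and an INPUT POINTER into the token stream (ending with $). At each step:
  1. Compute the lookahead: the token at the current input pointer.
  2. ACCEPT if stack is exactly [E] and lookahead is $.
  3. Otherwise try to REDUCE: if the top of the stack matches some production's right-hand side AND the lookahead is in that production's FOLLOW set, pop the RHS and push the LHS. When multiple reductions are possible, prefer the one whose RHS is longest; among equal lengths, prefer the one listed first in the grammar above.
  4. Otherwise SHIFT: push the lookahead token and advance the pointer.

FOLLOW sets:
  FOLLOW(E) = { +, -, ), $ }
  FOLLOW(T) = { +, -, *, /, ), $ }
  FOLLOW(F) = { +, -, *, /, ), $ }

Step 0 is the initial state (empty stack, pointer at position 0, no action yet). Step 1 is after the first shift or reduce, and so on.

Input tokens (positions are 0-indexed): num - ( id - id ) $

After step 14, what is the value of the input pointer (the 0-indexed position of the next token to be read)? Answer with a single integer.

Answer: 6

Derivation:
Step 1: shift num. Stack=[num] ptr=1 lookahead=- remaining=[- ( id - id ) $]
Step 2: reduce F->num. Stack=[F] ptr=1 lookahead=- remaining=[- ( id - id ) $]
Step 3: reduce T->F. Stack=[T] ptr=1 lookahead=- remaining=[- ( id - id ) $]
Step 4: reduce E->T. Stack=[E] ptr=1 lookahead=- remaining=[- ( id - id ) $]
Step 5: shift -. Stack=[E -] ptr=2 lookahead=( remaining=[( id - id ) $]
Step 6: shift (. Stack=[E - (] ptr=3 lookahead=id remaining=[id - id ) $]
Step 7: shift id. Stack=[E - ( id] ptr=4 lookahead=- remaining=[- id ) $]
Step 8: reduce F->id. Stack=[E - ( F] ptr=4 lookahead=- remaining=[- id ) $]
Step 9: reduce T->F. Stack=[E - ( T] ptr=4 lookahead=- remaining=[- id ) $]
Step 10: reduce E->T. Stack=[E - ( E] ptr=4 lookahead=- remaining=[- id ) $]
Step 11: shift -. Stack=[E - ( E -] ptr=5 lookahead=id remaining=[id ) $]
Step 12: shift id. Stack=[E - ( E - id] ptr=6 lookahead=) remaining=[) $]
Step 13: reduce F->id. Stack=[E - ( E - F] ptr=6 lookahead=) remaining=[) $]
Step 14: reduce T->F. Stack=[E - ( E - T] ptr=6 lookahead=) remaining=[) $]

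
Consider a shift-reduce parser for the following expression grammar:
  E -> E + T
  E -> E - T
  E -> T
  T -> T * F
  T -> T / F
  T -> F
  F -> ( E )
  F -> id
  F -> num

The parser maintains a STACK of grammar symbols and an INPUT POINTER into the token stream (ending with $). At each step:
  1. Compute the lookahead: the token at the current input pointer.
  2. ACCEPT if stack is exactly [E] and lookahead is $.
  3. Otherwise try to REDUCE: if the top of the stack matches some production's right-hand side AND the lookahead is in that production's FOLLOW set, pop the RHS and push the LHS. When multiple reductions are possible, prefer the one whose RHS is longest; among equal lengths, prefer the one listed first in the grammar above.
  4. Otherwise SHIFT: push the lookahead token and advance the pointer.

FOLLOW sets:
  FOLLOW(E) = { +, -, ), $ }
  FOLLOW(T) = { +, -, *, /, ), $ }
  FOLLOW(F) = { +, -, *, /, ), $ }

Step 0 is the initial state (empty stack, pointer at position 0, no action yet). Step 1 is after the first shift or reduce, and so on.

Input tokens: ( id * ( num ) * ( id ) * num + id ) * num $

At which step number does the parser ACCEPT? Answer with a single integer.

Step 1: shift (. Stack=[(] ptr=1 lookahead=id remaining=[id * ( num ) * ( id ) * num + id ) * num $]
Step 2: shift id. Stack=[( id] ptr=2 lookahead=* remaining=[* ( num ) * ( id ) * num + id ) * num $]
Step 3: reduce F->id. Stack=[( F] ptr=2 lookahead=* remaining=[* ( num ) * ( id ) * num + id ) * num $]
Step 4: reduce T->F. Stack=[( T] ptr=2 lookahead=* remaining=[* ( num ) * ( id ) * num + id ) * num $]
Step 5: shift *. Stack=[( T *] ptr=3 lookahead=( remaining=[( num ) * ( id ) * num + id ) * num $]
Step 6: shift (. Stack=[( T * (] ptr=4 lookahead=num remaining=[num ) * ( id ) * num + id ) * num $]
Step 7: shift num. Stack=[( T * ( num] ptr=5 lookahead=) remaining=[) * ( id ) * num + id ) * num $]
Step 8: reduce F->num. Stack=[( T * ( F] ptr=5 lookahead=) remaining=[) * ( id ) * num + id ) * num $]
Step 9: reduce T->F. Stack=[( T * ( T] ptr=5 lookahead=) remaining=[) * ( id ) * num + id ) * num $]
Step 10: reduce E->T. Stack=[( T * ( E] ptr=5 lookahead=) remaining=[) * ( id ) * num + id ) * num $]
Step 11: shift ). Stack=[( T * ( E )] ptr=6 lookahead=* remaining=[* ( id ) * num + id ) * num $]
Step 12: reduce F->( E ). Stack=[( T * F] ptr=6 lookahead=* remaining=[* ( id ) * num + id ) * num $]
Step 13: reduce T->T * F. Stack=[( T] ptr=6 lookahead=* remaining=[* ( id ) * num + id ) * num $]
Step 14: shift *. Stack=[( T *] ptr=7 lookahead=( remaining=[( id ) * num + id ) * num $]
Step 15: shift (. Stack=[( T * (] ptr=8 lookahead=id remaining=[id ) * num + id ) * num $]
Step 16: shift id. Stack=[( T * ( id] ptr=9 lookahead=) remaining=[) * num + id ) * num $]
Step 17: reduce F->id. Stack=[( T * ( F] ptr=9 lookahead=) remaining=[) * num + id ) * num $]
Step 18: reduce T->F. Stack=[( T * ( T] ptr=9 lookahead=) remaining=[) * num + id ) * num $]
Step 19: reduce E->T. Stack=[( T * ( E] ptr=9 lookahead=) remaining=[) * num + id ) * num $]
Step 20: shift ). Stack=[( T * ( E )] ptr=10 lookahead=* remaining=[* num + id ) * num $]
Step 21: reduce F->( E ). Stack=[( T * F] ptr=10 lookahead=* remaining=[* num + id ) * num $]
Step 22: reduce T->T * F. Stack=[( T] ptr=10 lookahead=* remaining=[* num + id ) * num $]
Step 23: shift *. Stack=[( T *] ptr=11 lookahead=num remaining=[num + id ) * num $]
Step 24: shift num. Stack=[( T * num] ptr=12 lookahead=+ remaining=[+ id ) * num $]
Step 25: reduce F->num. Stack=[( T * F] ptr=12 lookahead=+ remaining=[+ id ) * num $]
Step 26: reduce T->T * F. Stack=[( T] ptr=12 lookahead=+ remaining=[+ id ) * num $]
Step 27: reduce E->T. Stack=[( E] ptr=12 lookahead=+ remaining=[+ id ) * num $]
Step 28: shift +. Stack=[( E +] ptr=13 lookahead=id remaining=[id ) * num $]
Step 29: shift id. Stack=[( E + id] ptr=14 lookahead=) remaining=[) * num $]
Step 30: reduce F->id. Stack=[( E + F] ptr=14 lookahead=) remaining=[) * num $]
Step 31: reduce T->F. Stack=[( E + T] ptr=14 lookahead=) remaining=[) * num $]
Step 32: reduce E->E + T. Stack=[( E] ptr=14 lookahead=) remaining=[) * num $]
Step 33: shift ). Stack=[( E )] ptr=15 lookahead=* remaining=[* num $]
Step 34: reduce F->( E ). Stack=[F] ptr=15 lookahead=* remaining=[* num $]
Step 35: reduce T->F. Stack=[T] ptr=15 lookahead=* remaining=[* num $]
Step 36: shift *. Stack=[T *] ptr=16 lookahead=num remaining=[num $]
Step 37: shift num. Stack=[T * num] ptr=17 lookahead=$ remaining=[$]
Step 38: reduce F->num. Stack=[T * F] ptr=17 lookahead=$ remaining=[$]
Step 39: reduce T->T * F. Stack=[T] ptr=17 lookahead=$ remaining=[$]
Step 40: reduce E->T. Stack=[E] ptr=17 lookahead=$ remaining=[$]
Step 41: accept. Stack=[E] ptr=17 lookahead=$ remaining=[$]

Answer: 41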